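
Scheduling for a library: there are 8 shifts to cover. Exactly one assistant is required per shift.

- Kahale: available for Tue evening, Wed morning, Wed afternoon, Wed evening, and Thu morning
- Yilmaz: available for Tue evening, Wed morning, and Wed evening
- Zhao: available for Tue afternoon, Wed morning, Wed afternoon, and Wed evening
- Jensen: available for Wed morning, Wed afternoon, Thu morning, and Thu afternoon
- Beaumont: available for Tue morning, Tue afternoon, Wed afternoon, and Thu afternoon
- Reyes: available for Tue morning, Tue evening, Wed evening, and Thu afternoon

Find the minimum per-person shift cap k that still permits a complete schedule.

With 6 assistants and 8 worker-slots to fill, someone must work at least ⌈8/6⌉ = 2 shifts, so k ≥ 2.
k = 2 works: Tue morning→Beaumont, Tue afternoon→Zhao, Tue evening→Kahale, Wed morning→Yilmaz, Wed afternoon→Zhao, Wed evening→Yilmaz, Thu morning→Kahale, Thu afternoon→Jensen.
Loads: Kahale 2, Yilmaz 2, Zhao 2, Jensen 1, Beaumont 1, Reyes 0 — all ≤ 2.

2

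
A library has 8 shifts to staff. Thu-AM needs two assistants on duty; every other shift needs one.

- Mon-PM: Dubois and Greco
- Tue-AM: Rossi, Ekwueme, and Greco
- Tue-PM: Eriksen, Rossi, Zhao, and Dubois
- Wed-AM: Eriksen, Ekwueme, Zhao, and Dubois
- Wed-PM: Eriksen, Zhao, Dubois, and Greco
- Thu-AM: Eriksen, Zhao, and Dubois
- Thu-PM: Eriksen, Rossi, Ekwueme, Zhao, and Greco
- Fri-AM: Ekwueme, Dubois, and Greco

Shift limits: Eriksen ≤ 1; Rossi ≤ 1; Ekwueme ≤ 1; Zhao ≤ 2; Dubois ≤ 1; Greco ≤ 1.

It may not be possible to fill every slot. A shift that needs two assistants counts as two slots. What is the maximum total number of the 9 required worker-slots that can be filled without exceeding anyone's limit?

7

Total capacity across all assistants is 1+1+1+2+1+1 = 7, and 9 slots are needed, so at most 7 can be filled.
An assignment achieving 7: Mon-PM→Dubois, Tue-AM→Rossi, Tue-PM→Zhao, Wed-PM→Greco, Thu-AM→Eriksen+Zhao, Fri-AM→Ekwueme.
Loads: Eriksen 1/1, Rossi 1/1, Ekwueme 1/1, Zhao 2/2, Dubois 1/1, Greco 1/1.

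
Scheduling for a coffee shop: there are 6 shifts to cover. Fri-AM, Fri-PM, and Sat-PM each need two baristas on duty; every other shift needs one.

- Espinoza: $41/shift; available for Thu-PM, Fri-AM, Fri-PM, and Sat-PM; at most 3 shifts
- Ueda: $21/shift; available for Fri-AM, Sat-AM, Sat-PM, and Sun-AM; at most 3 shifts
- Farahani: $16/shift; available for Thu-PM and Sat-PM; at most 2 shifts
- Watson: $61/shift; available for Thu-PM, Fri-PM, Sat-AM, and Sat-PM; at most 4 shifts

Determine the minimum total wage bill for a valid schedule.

$279

Fri-AM can only be covered by Espinoza and Ueda, so that assignment is forced.
Fri-PM can only be covered by Espinoza and Watson, so that assignment is forced.
Sun-AM can only be covered by Ueda, so that assignment is forced.
Picking the cheapest available barista for each shift independently would cost $259, but that ignores the shift limits.
An optimal schedule: Thu-PM→Farahani, Fri-AM→Ueda+Espinoza, Fri-PM→Espinoza+Watson, Sat-AM→Ueda, Sat-PM→Farahani+Espinoza, Sun-AM→Ueda.
Total: 16 + 21 + 41 + 41 + 61 + 21 + 16 + 41 + 21 = $279.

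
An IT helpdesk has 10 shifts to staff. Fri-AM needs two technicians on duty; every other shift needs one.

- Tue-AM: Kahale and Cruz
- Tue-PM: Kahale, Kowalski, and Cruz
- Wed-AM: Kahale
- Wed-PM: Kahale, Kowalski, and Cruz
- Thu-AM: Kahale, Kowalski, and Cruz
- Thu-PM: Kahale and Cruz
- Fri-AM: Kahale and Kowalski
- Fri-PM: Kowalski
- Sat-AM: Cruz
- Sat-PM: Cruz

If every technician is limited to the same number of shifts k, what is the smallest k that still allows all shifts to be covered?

With 3 technicians and 11 worker-slots to fill, someone must work at least ⌈11/3⌉ = 4 shifts, so k ≥ 4.
k = 4 works: Tue-AM→Kahale, Tue-PM→Kowalski, Wed-AM→Kahale, Wed-PM→Kowalski, Thu-AM→Cruz, Thu-PM→Kahale, Fri-AM→Kahale+Kowalski, Fri-PM→Kowalski, Sat-AM→Cruz, Sat-PM→Cruz.
Loads: Kahale 4, Kowalski 4, Cruz 3 — all ≤ 4.

4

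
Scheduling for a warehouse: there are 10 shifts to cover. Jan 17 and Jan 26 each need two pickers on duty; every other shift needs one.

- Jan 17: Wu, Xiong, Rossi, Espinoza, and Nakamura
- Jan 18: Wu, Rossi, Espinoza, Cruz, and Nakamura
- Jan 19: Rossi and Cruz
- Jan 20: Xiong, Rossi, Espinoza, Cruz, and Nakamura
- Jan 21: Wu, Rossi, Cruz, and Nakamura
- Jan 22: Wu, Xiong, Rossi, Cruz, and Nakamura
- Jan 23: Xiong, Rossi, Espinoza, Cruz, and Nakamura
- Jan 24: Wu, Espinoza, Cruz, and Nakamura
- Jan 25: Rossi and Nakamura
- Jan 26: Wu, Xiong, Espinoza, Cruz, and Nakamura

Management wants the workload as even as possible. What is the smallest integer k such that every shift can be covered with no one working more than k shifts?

With 6 pickers and 12 worker-slots to fill, someone must work at least ⌈12/6⌉ = 2 shifts, so k ≥ 2.
k = 2 works: Jan 17→Espinoza+Nakamura, Jan 18→Espinoza, Jan 19→Rossi, Jan 20→Xiong, Jan 21→Wu, Jan 22→Xiong, Jan 23→Cruz, Jan 24→Wu, Jan 25→Rossi, Jan 26→Cruz+Nakamura.
Loads: Wu 2, Xiong 2, Rossi 2, Espinoza 2, Cruz 2, Nakamura 2 — all ≤ 2.

2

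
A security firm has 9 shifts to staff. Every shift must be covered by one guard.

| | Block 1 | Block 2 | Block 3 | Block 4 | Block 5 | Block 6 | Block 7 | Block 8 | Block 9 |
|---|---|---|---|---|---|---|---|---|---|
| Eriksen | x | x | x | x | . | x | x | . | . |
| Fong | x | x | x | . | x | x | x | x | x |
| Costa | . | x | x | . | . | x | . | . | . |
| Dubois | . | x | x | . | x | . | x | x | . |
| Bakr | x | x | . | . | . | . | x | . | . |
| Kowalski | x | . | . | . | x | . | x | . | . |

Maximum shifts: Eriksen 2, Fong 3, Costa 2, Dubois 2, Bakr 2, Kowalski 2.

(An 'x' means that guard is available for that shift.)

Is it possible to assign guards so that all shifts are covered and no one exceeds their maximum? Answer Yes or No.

Yes

Block 4 can only be covered by Eriksen, so that assignment is forced.
Block 9 can only be covered by Fong, so that assignment is forced.
One valid schedule: Block 1→Bakr, Block 2→Costa, Block 3→Costa, Block 4→Eriksen, Block 5→Fong, Block 6→Eriksen, Block 7→Dubois, Block 8→Fong, Block 9→Fong.
Loads: Eriksen 2/2, Fong 3/3, Costa 2/2, Dubois 1/2, Bakr 1/2, Kowalski 0/2 — all within limits.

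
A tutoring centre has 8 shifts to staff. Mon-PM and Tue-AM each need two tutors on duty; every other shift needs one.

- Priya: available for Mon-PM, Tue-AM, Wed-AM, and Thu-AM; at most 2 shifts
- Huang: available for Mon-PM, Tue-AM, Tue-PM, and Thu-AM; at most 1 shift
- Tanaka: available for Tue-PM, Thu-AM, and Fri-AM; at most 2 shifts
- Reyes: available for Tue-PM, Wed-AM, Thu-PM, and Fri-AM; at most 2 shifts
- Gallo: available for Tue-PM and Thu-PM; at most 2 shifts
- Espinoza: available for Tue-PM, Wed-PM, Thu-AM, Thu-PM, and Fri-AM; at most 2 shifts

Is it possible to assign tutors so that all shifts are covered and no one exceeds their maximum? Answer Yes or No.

No

Total capacity is 11 and 10 slots are needed, so capacity alone doesn't rule it out.
Shifts {Mon-PM, Tue-AM} need 4 worker-slots in total, but the tutors available for any of those shifts (Priya and Huang) can supply at most 3 among them. So no valid schedule exists.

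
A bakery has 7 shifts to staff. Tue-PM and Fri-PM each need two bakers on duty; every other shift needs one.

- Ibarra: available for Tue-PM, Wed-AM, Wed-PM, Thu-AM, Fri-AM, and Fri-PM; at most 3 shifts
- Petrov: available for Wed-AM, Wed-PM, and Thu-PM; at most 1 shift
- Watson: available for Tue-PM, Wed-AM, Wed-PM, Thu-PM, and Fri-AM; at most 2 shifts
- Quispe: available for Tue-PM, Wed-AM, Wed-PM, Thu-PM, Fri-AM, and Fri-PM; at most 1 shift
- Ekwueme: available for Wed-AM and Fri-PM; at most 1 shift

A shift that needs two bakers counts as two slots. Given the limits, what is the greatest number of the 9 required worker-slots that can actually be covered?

Total capacity across all bakers is 3+1+2+1+1 = 8, and 9 slots are needed, so at most 8 can be filled.
An assignment achieving 8: Tue-PM→Ibarra+Watson, Wed-PM→Watson, Thu-AM→Ibarra, Thu-PM→Petrov, Fri-AM→Ibarra, Fri-PM→Quispe+Ekwueme.
Loads: Ibarra 3/3, Petrov 1/1, Watson 2/2, Quispe 1/1, Ekwueme 1/1.

8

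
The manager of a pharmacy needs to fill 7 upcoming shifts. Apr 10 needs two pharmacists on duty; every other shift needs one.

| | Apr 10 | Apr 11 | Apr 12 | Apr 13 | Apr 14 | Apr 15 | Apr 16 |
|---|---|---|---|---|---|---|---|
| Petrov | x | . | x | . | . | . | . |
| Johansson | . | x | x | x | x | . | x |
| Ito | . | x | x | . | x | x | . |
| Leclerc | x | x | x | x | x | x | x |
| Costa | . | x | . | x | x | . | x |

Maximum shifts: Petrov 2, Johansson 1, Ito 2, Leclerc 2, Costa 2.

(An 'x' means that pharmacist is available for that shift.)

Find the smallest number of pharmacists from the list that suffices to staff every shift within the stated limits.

4

8 slots to fill and no one can take more than 2, so at least ⌈8/2⌉ = 4 pharmacists are needed.
Petrov, Ito, Leclerc, and Costa alone can cover everything: Apr 10→Petrov+Leclerc, Apr 11→Ito, Apr 12→Petrov, Apr 13→Leclerc, Apr 14→Costa, Apr 15→Ito, Apr 16→Costa.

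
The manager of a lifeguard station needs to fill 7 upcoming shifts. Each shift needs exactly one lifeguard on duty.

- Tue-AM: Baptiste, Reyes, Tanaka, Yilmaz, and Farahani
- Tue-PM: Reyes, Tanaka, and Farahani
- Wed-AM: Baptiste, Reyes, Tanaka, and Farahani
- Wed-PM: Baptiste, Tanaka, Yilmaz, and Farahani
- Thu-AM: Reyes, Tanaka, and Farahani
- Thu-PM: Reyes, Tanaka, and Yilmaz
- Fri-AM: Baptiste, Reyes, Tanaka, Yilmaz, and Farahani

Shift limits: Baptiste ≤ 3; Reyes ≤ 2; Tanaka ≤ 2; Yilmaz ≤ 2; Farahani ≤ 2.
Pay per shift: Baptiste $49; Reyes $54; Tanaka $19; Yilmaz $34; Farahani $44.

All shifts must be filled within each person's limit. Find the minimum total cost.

$243

Picking the cheapest available lifeguard for each shift independently would cost $133, but that ignores the shift limits.
An optimal schedule: Tue-AM→Farahani, Tue-PM→Tanaka, Wed-AM→Farahani, Wed-PM→Yilmaz, Thu-AM→Tanaka, Thu-PM→Yilmaz, Fri-AM→Baptiste.
Total: 44 + 19 + 44 + 34 + 19 + 34 + 49 = $243.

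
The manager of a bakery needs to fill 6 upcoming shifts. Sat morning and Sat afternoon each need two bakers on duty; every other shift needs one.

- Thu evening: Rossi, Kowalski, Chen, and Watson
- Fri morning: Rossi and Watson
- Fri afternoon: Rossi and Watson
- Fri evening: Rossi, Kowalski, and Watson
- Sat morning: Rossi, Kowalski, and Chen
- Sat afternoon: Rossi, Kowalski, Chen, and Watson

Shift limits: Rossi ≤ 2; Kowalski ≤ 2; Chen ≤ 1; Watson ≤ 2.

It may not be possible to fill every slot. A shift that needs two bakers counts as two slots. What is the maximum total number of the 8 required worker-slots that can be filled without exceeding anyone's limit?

Total capacity across all bakers is 2+2+1+2 = 7, and 8 slots are needed, so at most 7 can be filled.
An assignment achieving 7: Thu evening→Watson, Fri morning→Rossi, Fri afternoon→Rossi, Fri evening→Kowalski, Sat morning→Kowalski+Chen, Sat afternoon→Watson.
Loads: Rossi 2/2, Kowalski 2/2, Chen 1/1, Watson 2/2.

7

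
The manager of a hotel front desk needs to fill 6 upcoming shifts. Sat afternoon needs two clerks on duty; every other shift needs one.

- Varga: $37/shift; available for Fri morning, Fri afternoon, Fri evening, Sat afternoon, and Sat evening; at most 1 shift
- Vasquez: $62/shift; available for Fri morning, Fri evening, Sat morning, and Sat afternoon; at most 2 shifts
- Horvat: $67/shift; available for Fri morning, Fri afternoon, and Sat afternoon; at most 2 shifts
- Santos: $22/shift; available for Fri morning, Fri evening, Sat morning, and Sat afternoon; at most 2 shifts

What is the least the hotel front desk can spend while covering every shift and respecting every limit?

$339

Sat evening can only be covered by Varga, so that assignment is forced.
Picking the cheapest available clerk for each shift independently would cost $199, but that ignores the shift limits.
An optimal schedule: Fri morning→Santos, Fri afternoon→Horvat, Fri evening→Vasquez, Sat morning→Vasquez, Sat afternoon→Horvat+Santos, Sat evening→Varga.
Total: 22 + 67 + 62 + 62 + 67 + 22 + 37 = $339.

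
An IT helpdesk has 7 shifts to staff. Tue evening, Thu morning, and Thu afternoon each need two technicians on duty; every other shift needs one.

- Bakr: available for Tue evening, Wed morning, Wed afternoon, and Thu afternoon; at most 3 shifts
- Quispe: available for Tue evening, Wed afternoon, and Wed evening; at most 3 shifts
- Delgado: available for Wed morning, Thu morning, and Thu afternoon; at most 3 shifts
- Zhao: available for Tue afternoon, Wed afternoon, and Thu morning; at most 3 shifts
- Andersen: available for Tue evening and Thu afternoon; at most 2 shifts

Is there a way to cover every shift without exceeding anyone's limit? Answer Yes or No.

Yes

Tue afternoon can only be covered by Zhao, so that assignment is forced.
Wed evening can only be covered by Quispe, so that assignment is forced.
Thu morning can only be covered by Delgado and Zhao, so that assignment is forced.
One valid schedule: Tue afternoon→Zhao, Tue evening→Bakr+Quispe, Wed morning→Bakr, Wed afternoon→Bakr, Wed evening→Quispe, Thu morning→Delgado+Zhao, Thu afternoon→Delgado+Andersen.
Loads: Bakr 3/3, Quispe 2/3, Delgado 2/3, Zhao 2/3, Andersen 1/2 — all within limits.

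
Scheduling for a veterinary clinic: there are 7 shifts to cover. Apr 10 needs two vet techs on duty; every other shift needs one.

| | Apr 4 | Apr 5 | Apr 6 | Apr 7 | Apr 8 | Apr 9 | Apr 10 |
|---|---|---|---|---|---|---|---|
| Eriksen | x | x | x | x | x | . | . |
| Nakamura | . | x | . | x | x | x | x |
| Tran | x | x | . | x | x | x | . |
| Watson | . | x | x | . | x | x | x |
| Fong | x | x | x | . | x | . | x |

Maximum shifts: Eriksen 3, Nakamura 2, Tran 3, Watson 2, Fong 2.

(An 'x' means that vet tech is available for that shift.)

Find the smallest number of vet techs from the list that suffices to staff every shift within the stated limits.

4

8 slots to fill and no one can take more than 3, so at least ⌈8/3⌉ = 3 vet techs are needed.
No set of 3 vet techs can cover every shift (each such set leaves at least one shift with no one available or exceeds a cap).
Eriksen, Nakamura, Tran, and Watson alone can cover everything: Apr 4→Eriksen, Apr 5→Tran, Apr 6→Eriksen, Apr 7→Eriksen, Apr 8→Tran, Apr 9→Nakamura, Apr 10→Nakamura+Watson.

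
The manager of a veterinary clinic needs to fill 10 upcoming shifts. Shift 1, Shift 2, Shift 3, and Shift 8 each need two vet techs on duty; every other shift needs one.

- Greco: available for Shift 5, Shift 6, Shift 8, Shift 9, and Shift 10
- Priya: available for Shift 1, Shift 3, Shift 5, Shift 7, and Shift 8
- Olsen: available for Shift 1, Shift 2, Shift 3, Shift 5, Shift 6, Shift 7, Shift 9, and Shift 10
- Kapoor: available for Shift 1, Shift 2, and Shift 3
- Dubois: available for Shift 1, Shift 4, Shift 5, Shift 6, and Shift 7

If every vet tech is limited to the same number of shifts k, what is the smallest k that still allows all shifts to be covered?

3

With 5 vet techs and 14 worker-slots to fill, someone must work at least ⌈14/5⌉ = 3 shifts, so k ≥ 3.
k = 3 works: Shift 1→Kapoor+Dubois, Shift 2→Olsen+Kapoor, Shift 3→Priya+Olsen, Shift 4→Dubois, Shift 5→Dubois, Shift 6→Olsen, Shift 7→Priya, Shift 8→Greco+Priya, Shift 9→Greco, Shift 10→Greco.
Loads: Greco 3, Priya 3, Olsen 3, Kapoor 2, Dubois 3 — all ≤ 3.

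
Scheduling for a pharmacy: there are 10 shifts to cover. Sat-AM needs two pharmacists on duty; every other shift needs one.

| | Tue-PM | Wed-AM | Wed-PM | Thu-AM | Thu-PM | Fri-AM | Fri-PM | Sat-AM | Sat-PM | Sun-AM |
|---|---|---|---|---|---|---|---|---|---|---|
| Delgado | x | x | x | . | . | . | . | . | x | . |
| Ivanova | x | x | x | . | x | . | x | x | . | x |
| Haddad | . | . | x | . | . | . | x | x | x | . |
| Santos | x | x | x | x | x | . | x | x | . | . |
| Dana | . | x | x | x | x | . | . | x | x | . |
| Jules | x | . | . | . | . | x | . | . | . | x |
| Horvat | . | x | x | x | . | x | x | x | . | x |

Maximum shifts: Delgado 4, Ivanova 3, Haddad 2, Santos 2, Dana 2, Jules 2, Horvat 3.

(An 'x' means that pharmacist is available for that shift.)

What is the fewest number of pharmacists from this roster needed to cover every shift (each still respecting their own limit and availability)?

4

11 slots to fill and no one can take more than 4, so at least ⌈11/4⌉ = 3 pharmacists are needed.
Any 3 pharmacists together have capacity at most 4+3+3 = 10 < 11 slots, so 3 can never suffice.
Delgado, Ivanova, Haddad, and Horvat alone can cover everything: Tue-PM→Delgado, Wed-AM→Delgado, Wed-PM→Delgado, Thu-AM→Horvat, Thu-PM→Ivanova, Fri-AM→Horvat, Fri-PM→Ivanova, Sat-AM→Haddad+Horvat, Sat-PM→Delgado, Sun-AM→Ivanova.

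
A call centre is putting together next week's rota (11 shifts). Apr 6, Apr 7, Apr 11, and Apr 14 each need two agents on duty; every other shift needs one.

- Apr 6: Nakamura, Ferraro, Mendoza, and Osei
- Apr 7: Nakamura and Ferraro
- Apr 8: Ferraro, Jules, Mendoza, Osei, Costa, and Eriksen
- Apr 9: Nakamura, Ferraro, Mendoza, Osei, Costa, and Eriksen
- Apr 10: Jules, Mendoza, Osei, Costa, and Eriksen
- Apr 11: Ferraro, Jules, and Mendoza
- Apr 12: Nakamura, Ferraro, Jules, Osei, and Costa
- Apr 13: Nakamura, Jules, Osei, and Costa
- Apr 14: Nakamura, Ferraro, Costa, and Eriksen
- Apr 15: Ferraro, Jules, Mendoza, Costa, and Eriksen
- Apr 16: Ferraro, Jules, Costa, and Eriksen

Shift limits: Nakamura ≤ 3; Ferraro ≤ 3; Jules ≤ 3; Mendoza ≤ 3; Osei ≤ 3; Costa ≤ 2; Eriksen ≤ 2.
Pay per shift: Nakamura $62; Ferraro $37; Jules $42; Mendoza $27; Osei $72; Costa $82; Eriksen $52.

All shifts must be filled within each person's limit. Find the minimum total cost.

$680

Apr 7 can only be covered by Nakamura and Ferraro, so that assignment is forced.
Picking the cheapest available agent for each shift independently would cost $540, but that ignores the shift limits.
An optimal schedule: Apr 6→Nakamura+Osei, Apr 7→Ferraro+Nakamura, Apr 8→Jules, Apr 9→Eriksen, Apr 10→Mendoza, Apr 11→Mendoza+Ferraro, Apr 12→Jules, Apr 13→Jules, Apr 14→Eriksen+Nakamura, Apr 15→Mendoza, Apr 16→Ferraro.
Total: 62 + 72 + 37 + 62 + 42 + 52 + 27 + 27 + 37 + 42 + 42 + 52 + 62 + 27 + 37 = $680.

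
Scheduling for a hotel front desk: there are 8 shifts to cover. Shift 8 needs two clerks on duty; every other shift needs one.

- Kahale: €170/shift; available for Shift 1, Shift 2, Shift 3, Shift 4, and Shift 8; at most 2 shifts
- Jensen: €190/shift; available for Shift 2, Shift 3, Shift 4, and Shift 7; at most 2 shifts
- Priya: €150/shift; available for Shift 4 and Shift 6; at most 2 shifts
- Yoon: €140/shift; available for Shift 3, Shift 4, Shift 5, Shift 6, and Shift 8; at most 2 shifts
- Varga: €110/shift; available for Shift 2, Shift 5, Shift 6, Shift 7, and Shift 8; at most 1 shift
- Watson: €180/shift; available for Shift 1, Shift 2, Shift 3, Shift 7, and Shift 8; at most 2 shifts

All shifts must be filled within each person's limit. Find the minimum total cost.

€1390

Picking the cheapest available clerk for each shift independently would cost €1140, but that ignores the shift limits.
An optimal schedule: Shift 1→Kahale, Shift 2→Kahale, Shift 3→Yoon, Shift 4→Priya, Shift 5→Varga, Shift 6→Priya, Shift 7→Watson, Shift 8→Yoon+Watson.
Total: 170 + 170 + 140 + 150 + 110 + 150 + 180 + 140 + 180 = €1390.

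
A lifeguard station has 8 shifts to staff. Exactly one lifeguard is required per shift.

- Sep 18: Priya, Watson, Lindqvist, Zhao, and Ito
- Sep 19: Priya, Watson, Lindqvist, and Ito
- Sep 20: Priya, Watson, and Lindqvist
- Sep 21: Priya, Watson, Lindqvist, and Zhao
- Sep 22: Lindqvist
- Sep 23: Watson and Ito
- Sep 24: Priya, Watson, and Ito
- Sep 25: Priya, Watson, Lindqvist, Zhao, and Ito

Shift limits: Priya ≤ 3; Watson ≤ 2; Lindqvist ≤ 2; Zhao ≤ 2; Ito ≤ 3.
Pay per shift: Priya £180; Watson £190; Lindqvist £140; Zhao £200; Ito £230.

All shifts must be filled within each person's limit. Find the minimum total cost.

Sep 22 can only be covered by Lindqvist, so that assignment is forced.
Picking the cheapest available lifeguard for each shift independently would cost £1210, but that ignores the shift limits.
An optimal schedule: Sep 18→Lindqvist, Sep 19→Priya, Sep 20→Priya, Sep 21→Watson, Sep 22→Lindqvist, Sep 23→Watson, Sep 24→Priya, Sep 25→Zhao.
Total: 140 + 180 + 180 + 190 + 140 + 190 + 180 + 200 = £1400.

£1400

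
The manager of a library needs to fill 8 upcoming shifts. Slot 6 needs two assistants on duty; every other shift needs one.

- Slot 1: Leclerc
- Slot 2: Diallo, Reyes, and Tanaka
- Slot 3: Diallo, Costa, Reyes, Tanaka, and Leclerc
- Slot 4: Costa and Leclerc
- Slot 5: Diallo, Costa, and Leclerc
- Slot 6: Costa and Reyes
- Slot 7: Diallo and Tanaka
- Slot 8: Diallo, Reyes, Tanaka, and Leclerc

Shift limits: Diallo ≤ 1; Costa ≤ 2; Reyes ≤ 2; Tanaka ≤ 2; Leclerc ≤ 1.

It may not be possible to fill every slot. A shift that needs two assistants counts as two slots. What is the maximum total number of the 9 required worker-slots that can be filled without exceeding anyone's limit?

Total capacity across all assistants is 1+2+2+2+1 = 8, and 9 slots are needed, so at most 8 can be filled.
An assignment achieving 8: Slot 1→Leclerc, Slot 2→Reyes, Slot 3→Tanaka, Slot 4→Costa, Slot 6→Costa+Reyes, Slot 7→Diallo, Slot 8→Tanaka.
Loads: Diallo 1/1, Costa 2/2, Reyes 2/2, Tanaka 2/2, Leclerc 1/1.

8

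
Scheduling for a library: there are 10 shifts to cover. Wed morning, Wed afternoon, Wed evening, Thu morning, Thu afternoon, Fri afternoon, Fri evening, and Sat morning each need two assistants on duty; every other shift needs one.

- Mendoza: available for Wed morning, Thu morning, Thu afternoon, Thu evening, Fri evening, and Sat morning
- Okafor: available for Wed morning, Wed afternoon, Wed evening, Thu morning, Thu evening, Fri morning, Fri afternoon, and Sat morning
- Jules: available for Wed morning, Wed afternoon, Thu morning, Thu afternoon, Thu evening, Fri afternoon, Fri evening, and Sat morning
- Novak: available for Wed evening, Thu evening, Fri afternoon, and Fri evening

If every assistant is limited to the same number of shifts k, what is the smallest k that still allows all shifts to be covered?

With 4 assistants and 18 worker-slots to fill, someone must work at least ⌈18/4⌉ = 5 shifts, so k ≥ 5.
k = 5 works: Wed morning→Mendoza+Okafor, Wed afternoon→Okafor+Jules, Wed evening→Okafor+Novak, Thu morning→Mendoza+Okafor, Thu afternoon→Mendoza+Jules, Thu evening→Novak, Fri morning→Okafor, Fri afternoon→Jules+Novak, Fri evening→Mendoza+Jules, Sat morning→Mendoza+Jules.
Loads: Mendoza 5, Okafor 5, Jules 5, Novak 3 — all ≤ 5.

5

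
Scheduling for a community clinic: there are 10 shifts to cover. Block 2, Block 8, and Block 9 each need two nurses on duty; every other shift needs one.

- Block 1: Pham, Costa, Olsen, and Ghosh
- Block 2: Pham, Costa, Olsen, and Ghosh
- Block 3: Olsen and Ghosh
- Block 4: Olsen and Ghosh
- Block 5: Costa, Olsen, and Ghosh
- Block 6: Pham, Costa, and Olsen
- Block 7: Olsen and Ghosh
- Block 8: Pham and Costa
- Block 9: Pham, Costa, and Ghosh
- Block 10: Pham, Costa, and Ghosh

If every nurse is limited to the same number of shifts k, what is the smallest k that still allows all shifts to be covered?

4

With 4 nurses and 13 worker-slots to fill, someone must work at least ⌈13/4⌉ = 4 shifts, so k ≥ 4.
k = 4 works: Block 1→Costa, Block 2→Olsen+Ghosh, Block 3→Olsen, Block 4→Olsen, Block 5→Costa, Block 6→Pham, Block 7→Olsen, Block 8→Pham+Costa, Block 9→Pham+Costa, Block 10→Pham.
Loads: Pham 4, Costa 4, Olsen 4, Ghosh 1 — all ≤ 4.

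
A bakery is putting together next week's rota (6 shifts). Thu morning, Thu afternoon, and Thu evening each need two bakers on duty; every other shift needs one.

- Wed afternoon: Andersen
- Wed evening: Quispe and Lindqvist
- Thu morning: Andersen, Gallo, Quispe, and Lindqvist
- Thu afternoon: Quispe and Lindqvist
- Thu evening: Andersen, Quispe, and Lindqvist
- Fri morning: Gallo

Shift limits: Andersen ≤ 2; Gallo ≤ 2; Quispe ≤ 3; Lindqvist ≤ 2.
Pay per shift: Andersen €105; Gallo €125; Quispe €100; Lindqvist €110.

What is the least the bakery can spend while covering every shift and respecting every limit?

Wed afternoon can only be covered by Andersen, so that assignment is forced.
Thu afternoon can only be covered by Quispe and Lindqvist, so that assignment is forced.
Fri morning can only be covered by Gallo, so that assignment is forced.
Picking the cheapest available baker for each shift independently would cost €950, but that ignores the shift limits.
An optimal schedule: Wed afternoon→Andersen, Wed evening→Quispe, Thu morning→Gallo+Lindqvist, Thu afternoon→Quispe+Lindqvist, Thu evening→Andersen+Quispe, Fri morning→Gallo.
Total: 105 + 100 + 125 + 110 + 100 + 110 + 105 + 100 + 125 = €980.

€980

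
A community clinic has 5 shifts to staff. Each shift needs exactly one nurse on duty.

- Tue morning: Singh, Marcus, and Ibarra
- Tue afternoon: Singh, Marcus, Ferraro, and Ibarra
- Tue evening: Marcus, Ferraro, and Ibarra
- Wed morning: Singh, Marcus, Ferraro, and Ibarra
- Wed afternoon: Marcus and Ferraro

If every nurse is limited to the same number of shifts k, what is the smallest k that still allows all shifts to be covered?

With 4 nurses and 5 worker-slots to fill, someone must work at least ⌈5/4⌉ = 2 shifts, so k ≥ 2.
k = 2 works: Tue morning→Singh, Tue afternoon→Singh, Tue evening→Marcus, Wed morning→Ferraro, Wed afternoon→Marcus.
Loads: Singh 2, Marcus 2, Ferraro 1, Ibarra 0 — all ≤ 2.

2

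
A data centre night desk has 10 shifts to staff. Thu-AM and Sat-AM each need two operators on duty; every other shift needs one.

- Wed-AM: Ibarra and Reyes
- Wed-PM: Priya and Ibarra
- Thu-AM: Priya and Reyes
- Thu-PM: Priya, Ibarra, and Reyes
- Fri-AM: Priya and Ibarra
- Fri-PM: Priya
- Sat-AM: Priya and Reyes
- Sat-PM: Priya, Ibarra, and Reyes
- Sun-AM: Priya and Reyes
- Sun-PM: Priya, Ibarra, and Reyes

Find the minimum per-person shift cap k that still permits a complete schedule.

With 3 operators and 12 worker-slots to fill, someone must work at least ⌈12/3⌉ = 4 shifts, so k ≥ 4.
k = 4 works: Wed-AM→Ibarra, Wed-PM→Priya, Thu-AM→Priya+Reyes, Thu-PM→Ibarra, Fri-AM→Ibarra, Fri-PM→Priya, Sat-AM→Priya+Reyes, Sat-PM→Ibarra, Sun-AM→Reyes, Sun-PM→Reyes.
Loads: Priya 4, Ibarra 4, Reyes 4 — all ≤ 4.

4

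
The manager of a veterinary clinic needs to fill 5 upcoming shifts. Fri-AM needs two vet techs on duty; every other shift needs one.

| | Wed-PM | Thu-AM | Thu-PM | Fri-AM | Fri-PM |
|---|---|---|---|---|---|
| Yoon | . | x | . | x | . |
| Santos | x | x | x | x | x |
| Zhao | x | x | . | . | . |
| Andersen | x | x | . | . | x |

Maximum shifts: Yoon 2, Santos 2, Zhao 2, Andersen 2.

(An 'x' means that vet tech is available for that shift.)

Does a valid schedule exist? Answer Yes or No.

Yes

Thu-PM can only be covered by Santos, so that assignment is forced.
Fri-AM can only be covered by Yoon and Santos, so that assignment is forced.
One valid schedule: Wed-PM→Zhao, Thu-AM→Yoon, Thu-PM→Santos, Fri-AM→Yoon+Santos, Fri-PM→Andersen.
Loads: Yoon 2/2, Santos 2/2, Zhao 1/2, Andersen 1/2 — all within limits.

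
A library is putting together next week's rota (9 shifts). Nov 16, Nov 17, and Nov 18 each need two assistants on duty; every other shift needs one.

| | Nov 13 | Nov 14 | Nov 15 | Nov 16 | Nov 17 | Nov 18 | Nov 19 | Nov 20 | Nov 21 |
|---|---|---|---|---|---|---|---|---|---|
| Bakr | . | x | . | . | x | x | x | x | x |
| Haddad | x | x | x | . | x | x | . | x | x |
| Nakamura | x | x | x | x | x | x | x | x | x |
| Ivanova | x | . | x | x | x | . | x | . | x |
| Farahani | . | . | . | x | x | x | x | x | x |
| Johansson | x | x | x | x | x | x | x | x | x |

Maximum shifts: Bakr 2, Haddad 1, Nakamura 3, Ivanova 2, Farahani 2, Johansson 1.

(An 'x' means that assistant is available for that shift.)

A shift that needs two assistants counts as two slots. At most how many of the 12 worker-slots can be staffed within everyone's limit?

Total capacity across all assistants is 2+1+3+2+2+1 = 11, and 12 slots are needed, so at most 11 can be filled.
An assignment achieving 11: Nov 13→Haddad, Nov 14→Bakr, Nov 15→Nakamura, Nov 16→Nakamura+Ivanova, Nov 17→Farahani+Johansson, Nov 18→Bakr+Nakamura, Nov 19→Ivanova, Nov 20→Farahani.
Loads: Bakr 2/2, Haddad 1/1, Nakamura 3/3, Ivanova 2/2, Farahani 2/2, Johansson 1/1.

11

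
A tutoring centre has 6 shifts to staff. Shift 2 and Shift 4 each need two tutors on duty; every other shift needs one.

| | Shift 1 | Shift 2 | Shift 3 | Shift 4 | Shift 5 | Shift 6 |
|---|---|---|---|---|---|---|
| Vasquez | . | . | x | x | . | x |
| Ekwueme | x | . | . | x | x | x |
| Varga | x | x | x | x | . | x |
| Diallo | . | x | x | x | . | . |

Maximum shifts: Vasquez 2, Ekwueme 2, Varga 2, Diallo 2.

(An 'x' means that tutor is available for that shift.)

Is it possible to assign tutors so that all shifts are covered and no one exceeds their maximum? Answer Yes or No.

Shift 2 can only be covered by Varga and Diallo, so that assignment is forced.
Shift 5 can only be covered by Ekwueme, so that assignment is forced.
One valid schedule: Shift 1→Ekwueme, Shift 2→Varga+Diallo, Shift 3→Vasquez, Shift 4→Varga+Diallo, Shift 5→Ekwueme, Shift 6→Vasquez.
Loads: Vasquez 2/2, Ekwueme 2/2, Varga 2/2, Diallo 2/2 — all within limits.

Yes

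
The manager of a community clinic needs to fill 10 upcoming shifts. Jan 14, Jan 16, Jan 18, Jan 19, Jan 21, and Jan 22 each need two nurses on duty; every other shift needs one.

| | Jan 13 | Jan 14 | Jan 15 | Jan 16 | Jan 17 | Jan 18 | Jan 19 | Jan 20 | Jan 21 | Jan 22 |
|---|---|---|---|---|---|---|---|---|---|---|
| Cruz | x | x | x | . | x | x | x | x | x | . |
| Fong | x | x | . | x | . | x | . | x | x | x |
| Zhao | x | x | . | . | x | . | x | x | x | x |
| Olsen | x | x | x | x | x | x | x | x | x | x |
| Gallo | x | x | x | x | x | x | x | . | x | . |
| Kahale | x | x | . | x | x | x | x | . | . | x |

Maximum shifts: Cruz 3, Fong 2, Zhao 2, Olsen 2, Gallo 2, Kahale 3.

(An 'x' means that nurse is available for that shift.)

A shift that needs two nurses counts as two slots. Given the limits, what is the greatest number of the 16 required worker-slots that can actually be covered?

Total capacity across all nurses is 3+2+2+2+2+3 = 14, and 16 slots are needed, so at most 14 can be filled.
An assignment achieving 14: Jan 13→Kahale, Jan 14→Kahale, Jan 15→Cruz, Jan 16→Fong+Olsen, Jan 17→Cruz, Jan 18→Olsen+Gallo, Jan 19→Zhao+Kahale, Jan 20→Cruz, Jan 21→Gallo, Jan 22→Fong+Zhao.
Loads: Cruz 3/3, Fong 2/2, Zhao 2/2, Olsen 2/2, Gallo 2/2, Kahale 3/3.

14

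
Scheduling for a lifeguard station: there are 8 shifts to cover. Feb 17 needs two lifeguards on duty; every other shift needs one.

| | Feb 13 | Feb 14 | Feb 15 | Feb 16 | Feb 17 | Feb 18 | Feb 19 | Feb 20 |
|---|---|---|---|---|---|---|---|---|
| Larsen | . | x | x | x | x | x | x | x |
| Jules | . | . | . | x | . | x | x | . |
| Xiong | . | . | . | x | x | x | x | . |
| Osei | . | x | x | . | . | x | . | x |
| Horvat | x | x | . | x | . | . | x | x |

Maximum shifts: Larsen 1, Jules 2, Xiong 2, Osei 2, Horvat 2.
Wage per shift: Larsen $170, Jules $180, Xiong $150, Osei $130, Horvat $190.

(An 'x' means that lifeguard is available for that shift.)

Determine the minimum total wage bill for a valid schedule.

Feb 13 can only be covered by Horvat, so that assignment is forced.
Feb 17 can only be covered by Larsen and Xiong, so that assignment is forced.
Picking the cheapest available lifeguard for each shift independently would cost $1330, but that ignores the shift limits.
An optimal schedule: Feb 13→Horvat, Feb 14→Osei, Feb 15→Osei, Feb 16→Jules, Feb 17→Larsen+Xiong, Feb 18→Jules, Feb 19→Xiong, Feb 20→Horvat.
Total: 190 + 130 + 130 + 180 + 170 + 150 + 180 + 150 + 190 = $1470.

$1470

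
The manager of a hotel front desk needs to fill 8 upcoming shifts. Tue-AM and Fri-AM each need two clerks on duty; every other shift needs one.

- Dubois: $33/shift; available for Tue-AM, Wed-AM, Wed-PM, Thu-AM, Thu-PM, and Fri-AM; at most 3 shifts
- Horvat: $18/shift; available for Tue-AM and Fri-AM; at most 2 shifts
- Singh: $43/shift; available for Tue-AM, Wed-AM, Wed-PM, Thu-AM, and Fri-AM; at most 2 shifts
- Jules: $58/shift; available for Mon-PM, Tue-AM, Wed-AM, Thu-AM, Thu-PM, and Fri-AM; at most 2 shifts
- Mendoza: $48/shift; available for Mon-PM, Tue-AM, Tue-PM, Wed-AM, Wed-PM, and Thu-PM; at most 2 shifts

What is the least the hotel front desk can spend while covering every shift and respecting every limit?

$375

Tue-PM can only be covered by Mendoza, so that assignment is forced.
Picking the cheapest available clerk for each shift independently would cost $330, but that ignores the shift limits.
An optimal schedule: Mon-PM→Mendoza, Tue-AM→Horvat+Jules, Tue-PM→Mendoza, Wed-AM→Singh, Wed-PM→Dubois, Thu-AM→Dubois, Thu-PM→Dubois, Fri-AM→Horvat+Singh.
Total: 48 + 18 + 58 + 48 + 43 + 33 + 33 + 33 + 18 + 43 = $375.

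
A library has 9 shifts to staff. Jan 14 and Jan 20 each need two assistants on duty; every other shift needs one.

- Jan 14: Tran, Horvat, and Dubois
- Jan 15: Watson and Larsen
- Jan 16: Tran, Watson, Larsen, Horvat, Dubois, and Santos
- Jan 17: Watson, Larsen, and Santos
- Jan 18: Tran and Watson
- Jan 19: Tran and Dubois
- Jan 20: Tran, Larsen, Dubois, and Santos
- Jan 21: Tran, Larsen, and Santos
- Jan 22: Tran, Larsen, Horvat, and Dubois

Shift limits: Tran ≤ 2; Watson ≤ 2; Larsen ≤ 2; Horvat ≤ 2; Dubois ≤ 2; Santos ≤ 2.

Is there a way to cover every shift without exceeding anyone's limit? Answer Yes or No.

One valid schedule: Jan 14→Horvat+Dubois, Jan 15→Watson, Jan 16→Horvat, Jan 17→Watson, Jan 18→Tran, Jan 19→Tran, Jan 20→Dubois+Santos, Jan 21→Larsen, Jan 22→Larsen.
Loads: Tran 2/2, Watson 2/2, Larsen 2/2, Horvat 2/2, Dubois 2/2, Santos 1/2 — all within limits.

Yes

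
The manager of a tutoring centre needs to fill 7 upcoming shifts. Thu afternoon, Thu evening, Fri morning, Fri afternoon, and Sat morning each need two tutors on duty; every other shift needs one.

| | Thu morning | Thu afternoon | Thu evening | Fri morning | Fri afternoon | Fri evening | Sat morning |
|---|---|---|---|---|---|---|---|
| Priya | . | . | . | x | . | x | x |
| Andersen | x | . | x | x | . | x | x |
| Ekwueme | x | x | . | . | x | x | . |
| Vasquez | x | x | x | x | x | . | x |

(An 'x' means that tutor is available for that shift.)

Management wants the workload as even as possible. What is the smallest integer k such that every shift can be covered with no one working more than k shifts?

With 4 tutors and 12 worker-slots to fill, someone must work at least ⌈12/4⌉ = 3 shifts, so k ≥ 3.
k = 3 works: Thu morning→Ekwueme, Thu afternoon→Ekwueme+Vasquez, Thu evening→Andersen+Vasquez, Fri morning→Priya+Andersen, Fri afternoon→Ekwueme+Vasquez, Fri evening→Priya, Sat morning→Priya+Andersen.
Loads: Priya 3, Andersen 3, Ekwueme 3, Vasquez 3 — all ≤ 3.

3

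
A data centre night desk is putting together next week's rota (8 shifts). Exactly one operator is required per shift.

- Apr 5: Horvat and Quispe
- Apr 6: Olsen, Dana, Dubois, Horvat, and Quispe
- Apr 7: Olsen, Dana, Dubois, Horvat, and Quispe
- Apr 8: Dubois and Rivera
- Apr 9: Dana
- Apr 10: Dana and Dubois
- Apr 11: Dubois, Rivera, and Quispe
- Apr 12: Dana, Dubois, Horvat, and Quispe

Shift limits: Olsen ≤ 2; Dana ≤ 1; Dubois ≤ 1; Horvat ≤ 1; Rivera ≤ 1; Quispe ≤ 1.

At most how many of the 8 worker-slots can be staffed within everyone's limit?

Total capacity across all operators is 2+1+1+1+1+1 = 7, and 8 slots are needed, so at most 7 can be filled.
An assignment achieving 7: Apr 5→Horvat, Apr 6→Olsen, Apr 7→Olsen, Apr 8→Dubois, Apr 9→Dana, Apr 11→Rivera, Apr 12→Quispe.
Loads: Olsen 2/2, Dana 1/1, Dubois 1/1, Horvat 1/1, Rivera 1/1, Quispe 1/1.

7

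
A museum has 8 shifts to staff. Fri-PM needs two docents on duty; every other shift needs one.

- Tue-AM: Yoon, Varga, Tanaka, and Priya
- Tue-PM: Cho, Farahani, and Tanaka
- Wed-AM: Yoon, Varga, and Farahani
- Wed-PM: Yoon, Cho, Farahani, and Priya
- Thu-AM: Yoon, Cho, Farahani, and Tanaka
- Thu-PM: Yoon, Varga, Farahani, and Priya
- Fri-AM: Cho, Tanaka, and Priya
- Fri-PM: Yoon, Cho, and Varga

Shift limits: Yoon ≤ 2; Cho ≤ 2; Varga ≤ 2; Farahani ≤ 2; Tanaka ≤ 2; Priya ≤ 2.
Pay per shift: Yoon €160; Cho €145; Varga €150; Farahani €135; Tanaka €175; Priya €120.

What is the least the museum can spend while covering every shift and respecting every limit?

€1260

Picking the cheapest available docent for each shift independently would cost €1180, but that ignores the shift limits.
An optimal schedule: Tue-AM→Priya, Tue-PM→Farahani, Wed-AM→Farahani, Wed-PM→Cho, Thu-AM→Yoon, Thu-PM→Varga, Fri-AM→Priya, Fri-PM→Cho+Varga.
Total: 120 + 135 + 135 + 145 + 160 + 150 + 120 + 145 + 150 = €1260.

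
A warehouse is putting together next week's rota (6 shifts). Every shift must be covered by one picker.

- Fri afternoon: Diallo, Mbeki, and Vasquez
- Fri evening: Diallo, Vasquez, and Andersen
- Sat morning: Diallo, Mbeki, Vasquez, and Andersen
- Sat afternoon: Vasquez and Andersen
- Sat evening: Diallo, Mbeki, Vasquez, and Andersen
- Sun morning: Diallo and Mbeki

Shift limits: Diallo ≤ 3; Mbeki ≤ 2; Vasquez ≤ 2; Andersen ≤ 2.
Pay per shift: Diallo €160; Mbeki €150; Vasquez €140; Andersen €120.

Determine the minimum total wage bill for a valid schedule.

Picking the cheapest available picker for each shift independently would cost €770, but that ignores the shift limits.
An optimal schedule: Fri afternoon→Vasquez, Fri evening→Andersen, Sat morning→Vasquez, Sat afternoon→Andersen, Sat evening→Mbeki, Sun morning→Mbeki.
Total: 140 + 120 + 140 + 120 + 150 + 150 = €820.

€820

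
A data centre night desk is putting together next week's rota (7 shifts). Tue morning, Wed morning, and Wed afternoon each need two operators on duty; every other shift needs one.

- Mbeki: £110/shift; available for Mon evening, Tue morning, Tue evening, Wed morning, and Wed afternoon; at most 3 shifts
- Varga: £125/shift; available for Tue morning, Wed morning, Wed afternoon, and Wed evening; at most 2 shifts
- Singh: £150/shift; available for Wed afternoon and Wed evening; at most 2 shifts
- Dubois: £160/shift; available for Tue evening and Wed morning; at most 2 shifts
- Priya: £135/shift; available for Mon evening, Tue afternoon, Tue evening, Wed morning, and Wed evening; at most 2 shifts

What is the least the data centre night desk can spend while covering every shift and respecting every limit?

£1310

Tue morning can only be covered by Mbeki and Varga, so that assignment is forced.
Tue afternoon can only be covered by Priya, so that assignment is forced.
Picking the cheapest available operator for each shift independently would cost £1185, but that ignores the shift limits.
An optimal schedule: Mon evening→Mbeki, Tue morning→Mbeki+Varga, Tue afternoon→Priya, Tue evening→Mbeki, Wed morning→Dubois+Priya, Wed afternoon→Varga+Singh, Wed evening→Singh.
Total: 110 + 110 + 125 + 135 + 110 + 160 + 135 + 125 + 150 + 150 = £1310.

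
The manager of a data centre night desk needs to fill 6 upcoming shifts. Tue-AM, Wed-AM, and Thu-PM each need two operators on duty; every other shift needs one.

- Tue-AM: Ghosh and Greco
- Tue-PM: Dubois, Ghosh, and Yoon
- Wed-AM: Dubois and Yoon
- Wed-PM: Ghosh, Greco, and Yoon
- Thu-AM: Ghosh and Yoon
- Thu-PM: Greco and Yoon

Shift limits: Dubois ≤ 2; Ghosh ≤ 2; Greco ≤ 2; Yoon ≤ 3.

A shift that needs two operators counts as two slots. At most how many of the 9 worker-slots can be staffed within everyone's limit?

9

Total capacity across all operators is 2+2+2+3 = 9, and 9 slots are needed, so at most 9 can be filled.
An assignment achieving 9: Tue-AM→Ghosh+Greco, Tue-PM→Dubois, Wed-AM→Dubois+Yoon, Wed-PM→Yoon, Thu-AM→Ghosh, Thu-PM→Greco+Yoon.
Loads: Dubois 2/2, Ghosh 2/2, Greco 2/2, Yoon 3/3.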